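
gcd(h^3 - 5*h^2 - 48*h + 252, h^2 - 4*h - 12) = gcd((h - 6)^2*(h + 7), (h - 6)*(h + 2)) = h - 6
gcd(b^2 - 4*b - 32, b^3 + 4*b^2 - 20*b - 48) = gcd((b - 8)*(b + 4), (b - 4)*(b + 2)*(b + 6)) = 1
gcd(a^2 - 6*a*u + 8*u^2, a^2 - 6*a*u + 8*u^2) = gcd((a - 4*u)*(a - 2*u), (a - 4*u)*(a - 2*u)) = a^2 - 6*a*u + 8*u^2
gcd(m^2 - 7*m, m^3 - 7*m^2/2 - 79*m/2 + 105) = m - 7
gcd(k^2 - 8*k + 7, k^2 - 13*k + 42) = k - 7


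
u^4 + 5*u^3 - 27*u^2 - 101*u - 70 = (u - 5)*(u + 1)*(u + 2)*(u + 7)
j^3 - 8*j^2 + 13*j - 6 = (j - 6)*(j - 1)^2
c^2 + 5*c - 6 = (c - 1)*(c + 6)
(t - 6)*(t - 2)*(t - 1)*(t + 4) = t^4 - 5*t^3 - 16*t^2 + 68*t - 48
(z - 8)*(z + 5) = z^2 - 3*z - 40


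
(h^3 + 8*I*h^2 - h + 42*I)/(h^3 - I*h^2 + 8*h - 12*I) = (h + 7*I)/(h - 2*I)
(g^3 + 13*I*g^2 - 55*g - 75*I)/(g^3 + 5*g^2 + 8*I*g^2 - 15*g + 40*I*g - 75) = (g + 5*I)/(g + 5)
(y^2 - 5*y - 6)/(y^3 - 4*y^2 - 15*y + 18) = (y + 1)/(y^2 + 2*y - 3)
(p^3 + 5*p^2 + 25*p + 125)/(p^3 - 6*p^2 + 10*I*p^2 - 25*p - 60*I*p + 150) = (p^2 + 5*p*(1 - I) - 25*I)/(p^2 + p*(-6 + 5*I) - 30*I)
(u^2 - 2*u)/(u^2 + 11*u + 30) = u*(u - 2)/(u^2 + 11*u + 30)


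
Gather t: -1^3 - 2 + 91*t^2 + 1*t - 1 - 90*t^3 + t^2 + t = -90*t^3 + 92*t^2 + 2*t - 4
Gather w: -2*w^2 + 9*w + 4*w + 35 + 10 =-2*w^2 + 13*w + 45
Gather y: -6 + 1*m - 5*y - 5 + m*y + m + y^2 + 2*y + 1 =2*m + y^2 + y*(m - 3) - 10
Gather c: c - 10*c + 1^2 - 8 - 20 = -9*c - 27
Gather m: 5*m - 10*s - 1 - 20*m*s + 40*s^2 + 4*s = m*(5 - 20*s) + 40*s^2 - 6*s - 1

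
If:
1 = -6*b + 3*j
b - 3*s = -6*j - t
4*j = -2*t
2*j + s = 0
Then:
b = -10/63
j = 1/63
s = -2/63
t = -2/63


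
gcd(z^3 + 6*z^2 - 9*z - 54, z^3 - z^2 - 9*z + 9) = z^2 - 9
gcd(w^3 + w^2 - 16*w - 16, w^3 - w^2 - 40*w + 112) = w - 4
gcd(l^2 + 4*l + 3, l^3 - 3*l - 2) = l + 1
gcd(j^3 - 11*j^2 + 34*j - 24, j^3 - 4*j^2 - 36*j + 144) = j^2 - 10*j + 24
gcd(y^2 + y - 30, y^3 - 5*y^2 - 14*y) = 1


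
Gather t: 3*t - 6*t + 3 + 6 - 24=-3*t - 15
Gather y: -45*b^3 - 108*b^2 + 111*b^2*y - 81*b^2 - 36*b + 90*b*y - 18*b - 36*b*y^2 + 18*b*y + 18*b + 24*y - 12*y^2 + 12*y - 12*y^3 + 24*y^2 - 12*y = -45*b^3 - 189*b^2 - 36*b - 12*y^3 + y^2*(12 - 36*b) + y*(111*b^2 + 108*b + 24)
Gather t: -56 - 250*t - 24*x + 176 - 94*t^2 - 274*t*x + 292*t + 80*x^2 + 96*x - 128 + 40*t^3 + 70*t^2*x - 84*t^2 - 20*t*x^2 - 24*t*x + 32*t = 40*t^3 + t^2*(70*x - 178) + t*(-20*x^2 - 298*x + 74) + 80*x^2 + 72*x - 8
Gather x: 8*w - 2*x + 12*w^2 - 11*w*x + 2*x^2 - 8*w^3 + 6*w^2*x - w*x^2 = -8*w^3 + 12*w^2 + 8*w + x^2*(2 - w) + x*(6*w^2 - 11*w - 2)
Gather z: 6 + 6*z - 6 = 6*z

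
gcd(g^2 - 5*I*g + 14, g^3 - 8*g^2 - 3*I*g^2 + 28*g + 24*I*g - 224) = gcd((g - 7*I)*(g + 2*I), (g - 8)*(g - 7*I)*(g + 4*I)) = g - 7*I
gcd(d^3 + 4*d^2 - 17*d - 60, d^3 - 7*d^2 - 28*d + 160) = d^2 + d - 20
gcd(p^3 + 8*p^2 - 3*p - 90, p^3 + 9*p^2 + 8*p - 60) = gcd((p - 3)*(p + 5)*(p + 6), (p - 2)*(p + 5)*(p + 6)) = p^2 + 11*p + 30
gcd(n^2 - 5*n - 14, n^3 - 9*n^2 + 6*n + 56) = n^2 - 5*n - 14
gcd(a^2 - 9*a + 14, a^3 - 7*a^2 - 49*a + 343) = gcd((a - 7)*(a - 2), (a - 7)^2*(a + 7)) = a - 7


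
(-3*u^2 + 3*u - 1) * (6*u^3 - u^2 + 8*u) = -18*u^5 + 21*u^4 - 33*u^3 + 25*u^2 - 8*u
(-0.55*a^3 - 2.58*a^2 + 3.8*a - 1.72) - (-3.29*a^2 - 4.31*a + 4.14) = -0.55*a^3 + 0.71*a^2 + 8.11*a - 5.86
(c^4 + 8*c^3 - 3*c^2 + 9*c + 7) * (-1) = -c^4 - 8*c^3 + 3*c^2 - 9*c - 7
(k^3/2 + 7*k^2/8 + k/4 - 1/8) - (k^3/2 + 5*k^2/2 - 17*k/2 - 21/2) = -13*k^2/8 + 35*k/4 + 83/8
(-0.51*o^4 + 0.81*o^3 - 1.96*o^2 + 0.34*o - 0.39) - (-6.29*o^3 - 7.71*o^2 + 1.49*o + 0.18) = -0.51*o^4 + 7.1*o^3 + 5.75*o^2 - 1.15*o - 0.57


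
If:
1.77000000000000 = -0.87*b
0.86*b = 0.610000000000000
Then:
No Solution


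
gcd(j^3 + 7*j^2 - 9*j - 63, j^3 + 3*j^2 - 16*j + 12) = 1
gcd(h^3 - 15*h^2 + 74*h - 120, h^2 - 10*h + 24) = h^2 - 10*h + 24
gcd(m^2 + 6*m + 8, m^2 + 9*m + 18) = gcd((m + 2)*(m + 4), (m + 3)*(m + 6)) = 1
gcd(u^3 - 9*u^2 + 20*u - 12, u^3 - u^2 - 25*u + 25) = u - 1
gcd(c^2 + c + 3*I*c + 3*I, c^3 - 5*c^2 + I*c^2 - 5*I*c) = 1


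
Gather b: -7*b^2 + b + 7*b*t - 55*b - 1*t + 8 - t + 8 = -7*b^2 + b*(7*t - 54) - 2*t + 16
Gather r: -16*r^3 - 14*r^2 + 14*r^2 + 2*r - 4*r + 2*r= -16*r^3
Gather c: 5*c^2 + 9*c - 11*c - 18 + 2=5*c^2 - 2*c - 16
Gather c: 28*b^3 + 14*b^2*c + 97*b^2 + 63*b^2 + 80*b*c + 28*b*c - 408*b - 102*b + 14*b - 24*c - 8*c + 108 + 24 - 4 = 28*b^3 + 160*b^2 - 496*b + c*(14*b^2 + 108*b - 32) + 128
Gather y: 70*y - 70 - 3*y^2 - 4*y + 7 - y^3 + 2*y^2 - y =-y^3 - y^2 + 65*y - 63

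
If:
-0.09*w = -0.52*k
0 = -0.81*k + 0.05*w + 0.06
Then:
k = 0.12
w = 0.67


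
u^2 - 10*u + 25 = (u - 5)^2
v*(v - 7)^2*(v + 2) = v^4 - 12*v^3 + 21*v^2 + 98*v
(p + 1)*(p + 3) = p^2 + 4*p + 3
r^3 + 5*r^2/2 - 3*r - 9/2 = (r - 3/2)*(r + 1)*(r + 3)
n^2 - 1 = (n - 1)*(n + 1)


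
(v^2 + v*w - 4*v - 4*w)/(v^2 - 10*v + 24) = (v + w)/(v - 6)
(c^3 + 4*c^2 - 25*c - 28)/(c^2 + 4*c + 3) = (c^2 + 3*c - 28)/(c + 3)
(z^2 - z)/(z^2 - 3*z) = (z - 1)/(z - 3)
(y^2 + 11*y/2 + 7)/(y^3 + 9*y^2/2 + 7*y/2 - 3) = (2*y + 7)/(2*y^2 + 5*y - 3)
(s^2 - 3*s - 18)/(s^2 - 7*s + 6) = (s + 3)/(s - 1)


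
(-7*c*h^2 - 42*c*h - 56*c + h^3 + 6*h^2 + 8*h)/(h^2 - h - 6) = (-7*c*h - 28*c + h^2 + 4*h)/(h - 3)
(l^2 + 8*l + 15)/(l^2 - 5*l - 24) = (l + 5)/(l - 8)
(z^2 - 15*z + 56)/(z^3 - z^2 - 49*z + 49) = (z - 8)/(z^2 + 6*z - 7)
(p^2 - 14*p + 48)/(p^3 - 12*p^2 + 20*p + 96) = 1/(p + 2)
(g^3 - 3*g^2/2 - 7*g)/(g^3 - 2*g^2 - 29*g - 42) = g*(2*g - 7)/(2*(g^2 - 4*g - 21))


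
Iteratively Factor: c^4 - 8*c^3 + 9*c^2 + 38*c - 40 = (c + 2)*(c^3 - 10*c^2 + 29*c - 20) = (c - 5)*(c + 2)*(c^2 - 5*c + 4) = (c - 5)*(c - 4)*(c + 2)*(c - 1)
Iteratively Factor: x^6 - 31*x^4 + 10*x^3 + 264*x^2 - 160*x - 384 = (x - 2)*(x^5 + 2*x^4 - 27*x^3 - 44*x^2 + 176*x + 192) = (x - 2)*(x + 4)*(x^4 - 2*x^3 - 19*x^2 + 32*x + 48) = (x - 4)*(x - 2)*(x + 4)*(x^3 + 2*x^2 - 11*x - 12) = (x - 4)*(x - 3)*(x - 2)*(x + 4)*(x^2 + 5*x + 4) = (x - 4)*(x - 3)*(x - 2)*(x + 1)*(x + 4)*(x + 4)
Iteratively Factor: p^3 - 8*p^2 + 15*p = (p)*(p^2 - 8*p + 15) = p*(p - 3)*(p - 5)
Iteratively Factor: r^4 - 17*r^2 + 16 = (r - 1)*(r^3 + r^2 - 16*r - 16) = (r - 4)*(r - 1)*(r^2 + 5*r + 4) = (r - 4)*(r - 1)*(r + 4)*(r + 1)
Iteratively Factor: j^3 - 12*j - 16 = (j + 2)*(j^2 - 2*j - 8) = (j + 2)^2*(j - 4)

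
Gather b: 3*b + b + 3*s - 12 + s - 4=4*b + 4*s - 16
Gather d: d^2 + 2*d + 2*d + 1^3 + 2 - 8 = d^2 + 4*d - 5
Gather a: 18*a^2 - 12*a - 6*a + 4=18*a^2 - 18*a + 4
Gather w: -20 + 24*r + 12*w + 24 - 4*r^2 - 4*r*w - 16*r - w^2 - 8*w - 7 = -4*r^2 + 8*r - w^2 + w*(4 - 4*r) - 3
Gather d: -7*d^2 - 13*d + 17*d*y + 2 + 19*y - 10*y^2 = -7*d^2 + d*(17*y - 13) - 10*y^2 + 19*y + 2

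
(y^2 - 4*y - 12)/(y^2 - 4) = (y - 6)/(y - 2)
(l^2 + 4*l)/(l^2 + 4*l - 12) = l*(l + 4)/(l^2 + 4*l - 12)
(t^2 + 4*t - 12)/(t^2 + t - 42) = (t^2 + 4*t - 12)/(t^2 + t - 42)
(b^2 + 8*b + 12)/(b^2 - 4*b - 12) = (b + 6)/(b - 6)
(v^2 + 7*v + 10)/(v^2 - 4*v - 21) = (v^2 + 7*v + 10)/(v^2 - 4*v - 21)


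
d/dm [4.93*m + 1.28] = 4.93000000000000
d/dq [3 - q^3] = -3*q^2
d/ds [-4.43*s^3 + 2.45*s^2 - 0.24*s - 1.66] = -13.29*s^2 + 4.9*s - 0.24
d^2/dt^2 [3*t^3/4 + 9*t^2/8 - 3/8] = 9*t/2 + 9/4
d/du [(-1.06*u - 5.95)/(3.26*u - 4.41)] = (78.473416*u - 106.155756)/(3.26*u - 4.41)^3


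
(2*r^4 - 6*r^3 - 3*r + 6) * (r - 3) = 2*r^5 - 12*r^4 + 18*r^3 - 3*r^2 + 15*r - 18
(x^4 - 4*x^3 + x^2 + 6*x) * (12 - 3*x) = -3*x^5 + 24*x^4 - 51*x^3 - 6*x^2 + 72*x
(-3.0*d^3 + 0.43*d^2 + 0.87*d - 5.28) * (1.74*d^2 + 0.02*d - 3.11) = -5.22*d^5 + 0.6882*d^4 + 10.8524*d^3 - 10.5071*d^2 - 2.8113*d + 16.4208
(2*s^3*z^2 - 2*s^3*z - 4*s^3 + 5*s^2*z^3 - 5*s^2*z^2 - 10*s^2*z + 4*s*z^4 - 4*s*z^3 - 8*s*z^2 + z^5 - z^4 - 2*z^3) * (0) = 0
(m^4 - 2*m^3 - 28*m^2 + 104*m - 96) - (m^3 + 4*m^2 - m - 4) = m^4 - 3*m^3 - 32*m^2 + 105*m - 92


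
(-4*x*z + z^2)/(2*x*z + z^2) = (-4*x + z)/(2*x + z)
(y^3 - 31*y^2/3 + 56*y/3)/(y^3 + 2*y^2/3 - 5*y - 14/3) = y*(y - 8)/(y^2 + 3*y + 2)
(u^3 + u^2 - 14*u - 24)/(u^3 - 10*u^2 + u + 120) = (u^2 - 2*u - 8)/(u^2 - 13*u + 40)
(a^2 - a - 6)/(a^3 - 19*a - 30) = (a - 3)/(a^2 - 2*a - 15)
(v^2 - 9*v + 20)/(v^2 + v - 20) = (v - 5)/(v + 5)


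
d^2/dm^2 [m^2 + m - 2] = 2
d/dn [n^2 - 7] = 2*n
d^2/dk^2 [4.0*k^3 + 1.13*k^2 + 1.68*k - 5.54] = 24.0*k + 2.26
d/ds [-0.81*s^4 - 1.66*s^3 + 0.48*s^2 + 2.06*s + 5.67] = -3.24*s^3 - 4.98*s^2 + 0.96*s + 2.06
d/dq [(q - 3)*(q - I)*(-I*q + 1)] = I*(-3*q^2 + 6*q - 1)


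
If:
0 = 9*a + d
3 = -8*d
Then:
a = 1/24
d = -3/8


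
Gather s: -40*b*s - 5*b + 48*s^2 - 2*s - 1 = -5*b + 48*s^2 + s*(-40*b - 2) - 1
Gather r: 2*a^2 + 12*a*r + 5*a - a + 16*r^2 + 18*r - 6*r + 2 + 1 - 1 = 2*a^2 + 4*a + 16*r^2 + r*(12*a + 12) + 2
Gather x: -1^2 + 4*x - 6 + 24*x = 28*x - 7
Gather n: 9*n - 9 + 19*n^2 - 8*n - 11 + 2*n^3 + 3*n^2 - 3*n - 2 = 2*n^3 + 22*n^2 - 2*n - 22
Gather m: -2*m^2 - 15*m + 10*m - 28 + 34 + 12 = -2*m^2 - 5*m + 18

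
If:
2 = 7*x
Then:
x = 2/7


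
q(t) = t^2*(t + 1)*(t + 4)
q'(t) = t^2*(t + 1) + t^2*(t + 4) + 2*t*(t + 1)*(t + 4) = t*(4*t^2 + 15*t + 8)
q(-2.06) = -8.73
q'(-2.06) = 12.21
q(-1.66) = -4.26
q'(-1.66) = 9.76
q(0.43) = 1.17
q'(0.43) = 6.53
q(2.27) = 105.65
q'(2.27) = 142.24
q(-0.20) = 0.12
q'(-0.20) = -1.03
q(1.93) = 64.72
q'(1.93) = 100.07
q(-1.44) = -2.34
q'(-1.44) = 7.64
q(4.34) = 838.85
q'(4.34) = 644.24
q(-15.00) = 34650.00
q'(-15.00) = -10245.00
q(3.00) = 252.00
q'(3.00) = 267.00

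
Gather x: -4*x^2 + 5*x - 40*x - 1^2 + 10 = -4*x^2 - 35*x + 9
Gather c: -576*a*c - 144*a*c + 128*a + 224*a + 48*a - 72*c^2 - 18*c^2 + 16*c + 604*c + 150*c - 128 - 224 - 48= 400*a - 90*c^2 + c*(770 - 720*a) - 400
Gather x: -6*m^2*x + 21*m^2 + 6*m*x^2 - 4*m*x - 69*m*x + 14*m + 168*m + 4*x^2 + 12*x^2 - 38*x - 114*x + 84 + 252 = 21*m^2 + 182*m + x^2*(6*m + 16) + x*(-6*m^2 - 73*m - 152) + 336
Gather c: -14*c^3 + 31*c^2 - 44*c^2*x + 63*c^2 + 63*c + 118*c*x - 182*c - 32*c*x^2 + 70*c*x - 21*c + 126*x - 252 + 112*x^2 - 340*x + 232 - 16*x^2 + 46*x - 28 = -14*c^3 + c^2*(94 - 44*x) + c*(-32*x^2 + 188*x - 140) + 96*x^2 - 168*x - 48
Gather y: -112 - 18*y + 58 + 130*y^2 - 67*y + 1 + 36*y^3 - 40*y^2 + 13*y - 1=36*y^3 + 90*y^2 - 72*y - 54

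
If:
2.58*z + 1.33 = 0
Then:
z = -0.52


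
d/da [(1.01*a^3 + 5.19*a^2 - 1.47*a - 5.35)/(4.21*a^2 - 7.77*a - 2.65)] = (4.2521*a^4 - 15.6954*a^3 - 42.1671*a^2 + 17.54*a - 37.674)/(17.7241*a^4 - 65.4234*a^3 + 38.0599*a^2 + 41.181*a + 7.0225)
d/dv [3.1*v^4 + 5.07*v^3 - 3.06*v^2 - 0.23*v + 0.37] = 12.4*v^3 + 15.21*v^2 - 6.12*v - 0.23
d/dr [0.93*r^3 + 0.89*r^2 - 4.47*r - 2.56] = 2.79*r^2 + 1.78*r - 4.47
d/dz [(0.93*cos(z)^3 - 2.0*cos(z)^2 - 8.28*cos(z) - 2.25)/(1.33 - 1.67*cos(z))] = (3.1062*cos(z)^3 - 7.0507*cos(z)^2 + 5.32*cos(z) + 14.7699)*sin(z)/(2.7889*cos(z)^2 - 4.4422*cos(z) + 1.7689)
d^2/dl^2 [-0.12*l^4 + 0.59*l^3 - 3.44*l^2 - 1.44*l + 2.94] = -1.44*l^2 + 3.54*l - 6.88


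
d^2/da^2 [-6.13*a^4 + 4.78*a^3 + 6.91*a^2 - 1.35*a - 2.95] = -73.56*a^2 + 28.68*a + 13.82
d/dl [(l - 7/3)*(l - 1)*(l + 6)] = 3*l^2 + 16*l/3 - 53/3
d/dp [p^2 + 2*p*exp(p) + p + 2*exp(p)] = 2*p*exp(p) + 2*p + 4*exp(p) + 1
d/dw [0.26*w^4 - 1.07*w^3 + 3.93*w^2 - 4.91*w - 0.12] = 1.04*w^3 - 3.21*w^2 + 7.86*w - 4.91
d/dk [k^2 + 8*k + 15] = 2*k + 8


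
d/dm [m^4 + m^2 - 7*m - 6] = 4*m^3 + 2*m - 7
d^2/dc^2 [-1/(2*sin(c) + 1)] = 2*(2*sin(c)^2 - sin(c) - 4)/(2*sin(c) + 1)^3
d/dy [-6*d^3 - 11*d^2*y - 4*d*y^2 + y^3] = -11*d^2 - 8*d*y + 3*y^2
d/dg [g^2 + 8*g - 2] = 2*g + 8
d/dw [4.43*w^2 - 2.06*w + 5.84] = 8.86*w - 2.06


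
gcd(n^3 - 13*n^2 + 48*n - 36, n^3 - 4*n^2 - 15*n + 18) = n^2 - 7*n + 6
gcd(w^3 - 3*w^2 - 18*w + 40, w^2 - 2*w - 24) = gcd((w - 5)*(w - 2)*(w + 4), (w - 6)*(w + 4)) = w + 4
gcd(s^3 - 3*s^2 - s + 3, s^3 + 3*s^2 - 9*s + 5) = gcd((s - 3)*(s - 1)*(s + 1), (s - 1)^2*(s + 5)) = s - 1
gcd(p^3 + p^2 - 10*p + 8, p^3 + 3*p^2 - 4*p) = p^2 + 3*p - 4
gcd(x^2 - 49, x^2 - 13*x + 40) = 1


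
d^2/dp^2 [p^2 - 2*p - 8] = 2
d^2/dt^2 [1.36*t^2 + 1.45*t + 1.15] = 2.72000000000000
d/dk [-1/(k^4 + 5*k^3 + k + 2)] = (4*k^3 + 15*k^2 + 1)/(k^4 + 5*k^3 + k + 2)^2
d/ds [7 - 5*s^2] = -10*s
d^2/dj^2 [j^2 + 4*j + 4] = 2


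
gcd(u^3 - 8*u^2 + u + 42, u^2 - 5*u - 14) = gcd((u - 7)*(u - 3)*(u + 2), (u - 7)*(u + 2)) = u^2 - 5*u - 14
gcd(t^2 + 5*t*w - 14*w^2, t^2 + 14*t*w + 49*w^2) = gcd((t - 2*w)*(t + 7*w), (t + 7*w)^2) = t + 7*w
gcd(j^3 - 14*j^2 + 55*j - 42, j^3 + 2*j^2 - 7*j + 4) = j - 1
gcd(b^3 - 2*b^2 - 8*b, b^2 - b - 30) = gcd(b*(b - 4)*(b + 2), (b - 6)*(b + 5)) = 1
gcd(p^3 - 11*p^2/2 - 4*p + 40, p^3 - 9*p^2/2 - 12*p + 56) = p^2 - 8*p + 16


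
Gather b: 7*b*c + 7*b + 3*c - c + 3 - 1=b*(7*c + 7) + 2*c + 2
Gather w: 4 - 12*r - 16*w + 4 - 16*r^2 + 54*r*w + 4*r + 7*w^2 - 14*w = -16*r^2 - 8*r + 7*w^2 + w*(54*r - 30) + 8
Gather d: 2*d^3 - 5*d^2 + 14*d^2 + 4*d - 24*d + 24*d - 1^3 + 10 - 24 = 2*d^3 + 9*d^2 + 4*d - 15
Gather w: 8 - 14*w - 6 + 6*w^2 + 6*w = 6*w^2 - 8*w + 2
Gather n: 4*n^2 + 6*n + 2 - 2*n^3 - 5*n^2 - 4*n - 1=-2*n^3 - n^2 + 2*n + 1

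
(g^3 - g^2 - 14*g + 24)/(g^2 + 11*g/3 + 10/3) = 3*(g^3 - g^2 - 14*g + 24)/(3*g^2 + 11*g + 10)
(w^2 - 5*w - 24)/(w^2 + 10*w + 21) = (w - 8)/(w + 7)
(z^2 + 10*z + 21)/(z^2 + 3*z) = (z + 7)/z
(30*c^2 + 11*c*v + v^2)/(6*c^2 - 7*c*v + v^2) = (30*c^2 + 11*c*v + v^2)/(6*c^2 - 7*c*v + v^2)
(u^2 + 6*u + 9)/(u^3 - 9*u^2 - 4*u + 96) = (u + 3)/(u^2 - 12*u + 32)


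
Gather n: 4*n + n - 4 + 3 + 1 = 5*n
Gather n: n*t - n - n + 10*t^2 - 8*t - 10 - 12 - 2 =n*(t - 2) + 10*t^2 - 8*t - 24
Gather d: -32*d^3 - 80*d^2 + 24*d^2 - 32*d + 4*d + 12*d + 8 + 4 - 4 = -32*d^3 - 56*d^2 - 16*d + 8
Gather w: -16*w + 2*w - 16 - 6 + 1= -14*w - 21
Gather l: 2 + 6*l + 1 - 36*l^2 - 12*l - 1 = -36*l^2 - 6*l + 2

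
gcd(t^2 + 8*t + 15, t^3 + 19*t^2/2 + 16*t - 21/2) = t + 3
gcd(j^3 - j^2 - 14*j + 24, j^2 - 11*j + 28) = 1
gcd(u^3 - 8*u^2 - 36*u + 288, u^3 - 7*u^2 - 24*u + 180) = u - 6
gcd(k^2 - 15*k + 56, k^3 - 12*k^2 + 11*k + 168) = k^2 - 15*k + 56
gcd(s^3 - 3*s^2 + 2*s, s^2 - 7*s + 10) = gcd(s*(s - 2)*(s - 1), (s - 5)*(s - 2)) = s - 2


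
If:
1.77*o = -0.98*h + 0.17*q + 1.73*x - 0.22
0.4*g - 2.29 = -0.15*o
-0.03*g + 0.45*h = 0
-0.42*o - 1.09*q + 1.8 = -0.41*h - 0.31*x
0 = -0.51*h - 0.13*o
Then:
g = 6.35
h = 0.42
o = -1.66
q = 2.02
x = -1.53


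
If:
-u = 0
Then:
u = 0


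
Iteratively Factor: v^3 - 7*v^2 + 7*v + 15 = (v + 1)*(v^2 - 8*v + 15) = (v - 3)*(v + 1)*(v - 5)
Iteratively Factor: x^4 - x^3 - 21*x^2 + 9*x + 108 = (x + 3)*(x^3 - 4*x^2 - 9*x + 36) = (x - 4)*(x + 3)*(x^2 - 9) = (x - 4)*(x - 3)*(x + 3)*(x + 3)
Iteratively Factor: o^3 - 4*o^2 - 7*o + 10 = (o - 5)*(o^2 + o - 2) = (o - 5)*(o - 1)*(o + 2)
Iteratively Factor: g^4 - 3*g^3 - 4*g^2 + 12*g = (g + 2)*(g^3 - 5*g^2 + 6*g) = (g - 3)*(g + 2)*(g^2 - 2*g) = (g - 3)*(g - 2)*(g + 2)*(g)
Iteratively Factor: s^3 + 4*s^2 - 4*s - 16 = (s - 2)*(s^2 + 6*s + 8) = (s - 2)*(s + 4)*(s + 2)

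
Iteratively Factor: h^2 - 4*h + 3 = (h - 1)*(h - 3)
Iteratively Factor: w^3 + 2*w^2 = (w)*(w^2 + 2*w) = w^2*(w + 2)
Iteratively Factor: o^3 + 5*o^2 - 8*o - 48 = (o - 3)*(o^2 + 8*o + 16) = (o - 3)*(o + 4)*(o + 4)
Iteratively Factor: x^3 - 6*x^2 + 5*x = (x - 1)*(x^2 - 5*x) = (x - 5)*(x - 1)*(x)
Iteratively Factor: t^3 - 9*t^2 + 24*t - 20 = (t - 2)*(t^2 - 7*t + 10) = (t - 2)^2*(t - 5)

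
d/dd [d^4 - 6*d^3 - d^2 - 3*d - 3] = 4*d^3 - 18*d^2 - 2*d - 3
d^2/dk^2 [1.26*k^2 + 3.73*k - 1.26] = 2.52000000000000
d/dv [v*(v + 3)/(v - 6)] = (v^2 - 12*v - 18)/(v^2 - 12*v + 36)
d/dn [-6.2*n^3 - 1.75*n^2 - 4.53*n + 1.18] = -18.6*n^2 - 3.5*n - 4.53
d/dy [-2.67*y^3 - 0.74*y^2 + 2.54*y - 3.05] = -8.01*y^2 - 1.48*y + 2.54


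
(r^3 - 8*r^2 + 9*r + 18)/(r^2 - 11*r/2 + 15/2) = 2*(r^2 - 5*r - 6)/(2*r - 5)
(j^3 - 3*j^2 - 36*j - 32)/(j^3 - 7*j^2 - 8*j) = (j + 4)/j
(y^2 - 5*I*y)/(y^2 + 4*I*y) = (y - 5*I)/(y + 4*I)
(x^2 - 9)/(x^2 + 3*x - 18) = (x + 3)/(x + 6)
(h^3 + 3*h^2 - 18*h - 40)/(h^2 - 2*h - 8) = h + 5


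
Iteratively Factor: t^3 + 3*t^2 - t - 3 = (t - 1)*(t^2 + 4*t + 3) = (t - 1)*(t + 3)*(t + 1)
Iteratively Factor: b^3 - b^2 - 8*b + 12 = (b + 3)*(b^2 - 4*b + 4) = (b - 2)*(b + 3)*(b - 2)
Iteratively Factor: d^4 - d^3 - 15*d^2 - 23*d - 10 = (d + 1)*(d^3 - 2*d^2 - 13*d - 10) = (d + 1)*(d + 2)*(d^2 - 4*d - 5) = (d + 1)^2*(d + 2)*(d - 5)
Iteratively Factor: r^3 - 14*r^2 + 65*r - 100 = (r - 5)*(r^2 - 9*r + 20) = (r - 5)^2*(r - 4)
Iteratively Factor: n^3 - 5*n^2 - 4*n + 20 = (n + 2)*(n^2 - 7*n + 10) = (n - 2)*(n + 2)*(n - 5)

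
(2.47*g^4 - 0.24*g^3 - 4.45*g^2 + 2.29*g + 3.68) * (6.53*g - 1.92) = 16.1291*g^5 - 6.3096*g^4 - 28.5977*g^3 + 23.4977*g^2 + 19.6336*g - 7.0656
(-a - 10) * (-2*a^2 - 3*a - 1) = 2*a^3 + 23*a^2 + 31*a + 10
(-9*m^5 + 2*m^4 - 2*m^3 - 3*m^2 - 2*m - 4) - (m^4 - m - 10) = -9*m^5 + m^4 - 2*m^3 - 3*m^2 - m + 6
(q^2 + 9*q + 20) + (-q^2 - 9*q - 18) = 2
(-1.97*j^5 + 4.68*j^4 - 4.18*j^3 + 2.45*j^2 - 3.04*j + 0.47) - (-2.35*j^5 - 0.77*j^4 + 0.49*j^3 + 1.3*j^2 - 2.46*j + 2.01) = 0.38*j^5 + 5.45*j^4 - 4.67*j^3 + 1.15*j^2 - 0.58*j - 1.54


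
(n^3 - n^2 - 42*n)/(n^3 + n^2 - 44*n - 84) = n/(n + 2)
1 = 1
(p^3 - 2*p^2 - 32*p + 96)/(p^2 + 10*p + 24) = (p^2 - 8*p + 16)/(p + 4)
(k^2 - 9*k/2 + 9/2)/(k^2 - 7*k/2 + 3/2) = (2*k - 3)/(2*k - 1)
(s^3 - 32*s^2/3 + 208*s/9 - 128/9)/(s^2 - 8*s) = s - 8/3 + 16/(9*s)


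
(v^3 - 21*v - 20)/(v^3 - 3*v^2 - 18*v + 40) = (v + 1)/(v - 2)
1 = 1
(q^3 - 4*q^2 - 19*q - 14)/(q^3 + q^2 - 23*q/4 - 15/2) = 4*(q^2 - 6*q - 7)/(4*q^2 - 4*q - 15)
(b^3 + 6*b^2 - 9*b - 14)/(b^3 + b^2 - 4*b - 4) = (b + 7)/(b + 2)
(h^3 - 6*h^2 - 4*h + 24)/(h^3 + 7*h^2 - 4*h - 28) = (h - 6)/(h + 7)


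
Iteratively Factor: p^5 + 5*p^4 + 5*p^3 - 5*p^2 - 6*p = (p)*(p^4 + 5*p^3 + 5*p^2 - 5*p - 6) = p*(p + 2)*(p^3 + 3*p^2 - p - 3) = p*(p - 1)*(p + 2)*(p^2 + 4*p + 3) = p*(p - 1)*(p + 2)*(p + 3)*(p + 1)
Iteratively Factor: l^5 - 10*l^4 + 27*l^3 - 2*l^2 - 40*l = (l - 4)*(l^4 - 6*l^3 + 3*l^2 + 10*l) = (l - 5)*(l - 4)*(l^3 - l^2 - 2*l) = l*(l - 5)*(l - 4)*(l^2 - l - 2) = l*(l - 5)*(l - 4)*(l - 2)*(l + 1)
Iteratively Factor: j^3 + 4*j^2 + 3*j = (j)*(j^2 + 4*j + 3) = j*(j + 3)*(j + 1)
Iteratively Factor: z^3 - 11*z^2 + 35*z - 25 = (z - 5)*(z^2 - 6*z + 5) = (z - 5)^2*(z - 1)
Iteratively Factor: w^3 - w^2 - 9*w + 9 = (w - 3)*(w^2 + 2*w - 3) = (w - 3)*(w + 3)*(w - 1)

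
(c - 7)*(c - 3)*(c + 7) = c^3 - 3*c^2 - 49*c + 147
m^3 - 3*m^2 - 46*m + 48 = (m - 8)*(m - 1)*(m + 6)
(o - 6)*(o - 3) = o^2 - 9*o + 18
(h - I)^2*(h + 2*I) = h^3 + 3*h - 2*I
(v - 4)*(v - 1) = v^2 - 5*v + 4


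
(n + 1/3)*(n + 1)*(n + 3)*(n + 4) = n^4 + 25*n^3/3 + 65*n^2/3 + 55*n/3 + 4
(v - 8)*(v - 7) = v^2 - 15*v + 56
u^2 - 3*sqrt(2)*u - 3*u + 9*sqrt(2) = (u - 3)*(u - 3*sqrt(2))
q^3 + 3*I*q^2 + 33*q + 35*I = (q - 5*I)*(q + I)*(q + 7*I)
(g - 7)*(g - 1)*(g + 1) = g^3 - 7*g^2 - g + 7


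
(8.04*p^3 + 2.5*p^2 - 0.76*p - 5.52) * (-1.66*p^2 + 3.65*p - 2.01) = -13.3464*p^5 + 25.196*p^4 - 5.7738*p^3 + 1.3642*p^2 - 18.6204*p + 11.0952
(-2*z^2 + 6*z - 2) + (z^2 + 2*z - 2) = -z^2 + 8*z - 4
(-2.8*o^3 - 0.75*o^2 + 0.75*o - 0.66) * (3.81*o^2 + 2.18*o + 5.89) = -10.668*o^5 - 8.9615*o^4 - 15.2695*o^3 - 5.2971*o^2 + 2.9787*o - 3.8874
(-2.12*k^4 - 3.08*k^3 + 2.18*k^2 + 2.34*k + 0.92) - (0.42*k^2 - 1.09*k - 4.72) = -2.12*k^4 - 3.08*k^3 + 1.76*k^2 + 3.43*k + 5.64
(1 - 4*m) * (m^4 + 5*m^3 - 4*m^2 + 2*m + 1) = -4*m^5 - 19*m^4 + 21*m^3 - 12*m^2 - 2*m + 1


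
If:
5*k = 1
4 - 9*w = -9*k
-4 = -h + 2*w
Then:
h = 238/45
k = 1/5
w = 29/45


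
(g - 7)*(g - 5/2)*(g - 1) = g^3 - 21*g^2/2 + 27*g - 35/2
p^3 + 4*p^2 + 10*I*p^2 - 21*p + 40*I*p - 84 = (p + 4)*(p + 3*I)*(p + 7*I)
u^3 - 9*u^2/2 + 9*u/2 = u*(u - 3)*(u - 3/2)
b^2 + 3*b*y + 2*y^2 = (b + y)*(b + 2*y)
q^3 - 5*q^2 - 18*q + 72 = (q - 6)*(q - 3)*(q + 4)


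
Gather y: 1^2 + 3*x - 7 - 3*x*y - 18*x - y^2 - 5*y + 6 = -15*x - y^2 + y*(-3*x - 5)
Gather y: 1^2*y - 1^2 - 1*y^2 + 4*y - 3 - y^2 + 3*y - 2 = -2*y^2 + 8*y - 6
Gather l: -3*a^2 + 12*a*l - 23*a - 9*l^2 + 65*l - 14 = -3*a^2 - 23*a - 9*l^2 + l*(12*a + 65) - 14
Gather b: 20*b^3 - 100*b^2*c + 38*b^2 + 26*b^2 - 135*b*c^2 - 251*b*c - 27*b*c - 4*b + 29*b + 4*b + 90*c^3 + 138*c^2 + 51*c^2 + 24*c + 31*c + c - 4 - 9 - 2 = 20*b^3 + b^2*(64 - 100*c) + b*(-135*c^2 - 278*c + 29) + 90*c^3 + 189*c^2 + 56*c - 15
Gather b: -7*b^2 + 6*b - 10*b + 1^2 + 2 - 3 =-7*b^2 - 4*b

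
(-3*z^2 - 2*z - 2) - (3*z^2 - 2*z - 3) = 1 - 6*z^2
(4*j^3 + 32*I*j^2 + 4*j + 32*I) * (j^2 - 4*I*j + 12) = 4*j^5 + 16*I*j^4 + 180*j^3 + 400*I*j^2 + 176*j + 384*I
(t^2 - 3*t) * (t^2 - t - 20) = t^4 - 4*t^3 - 17*t^2 + 60*t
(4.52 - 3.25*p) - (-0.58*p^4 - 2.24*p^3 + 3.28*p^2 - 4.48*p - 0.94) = 0.58*p^4 + 2.24*p^3 - 3.28*p^2 + 1.23*p + 5.46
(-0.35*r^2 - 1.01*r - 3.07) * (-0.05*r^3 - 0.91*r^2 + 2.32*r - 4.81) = 0.0175*r^5 + 0.369*r^4 + 0.2606*r^3 + 2.134*r^2 - 2.2643*r + 14.7667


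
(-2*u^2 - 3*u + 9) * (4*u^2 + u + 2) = -8*u^4 - 14*u^3 + 29*u^2 + 3*u + 18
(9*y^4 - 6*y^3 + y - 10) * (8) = 72*y^4 - 48*y^3 + 8*y - 80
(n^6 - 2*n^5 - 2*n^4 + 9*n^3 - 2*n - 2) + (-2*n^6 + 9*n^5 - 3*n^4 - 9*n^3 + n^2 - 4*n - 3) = -n^6 + 7*n^5 - 5*n^4 + n^2 - 6*n - 5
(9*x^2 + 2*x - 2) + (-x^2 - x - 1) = 8*x^2 + x - 3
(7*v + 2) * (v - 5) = 7*v^2 - 33*v - 10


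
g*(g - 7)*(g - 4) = g^3 - 11*g^2 + 28*g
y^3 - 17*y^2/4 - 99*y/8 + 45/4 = (y - 6)*(y - 3/4)*(y + 5/2)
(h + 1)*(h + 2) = h^2 + 3*h + 2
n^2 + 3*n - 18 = (n - 3)*(n + 6)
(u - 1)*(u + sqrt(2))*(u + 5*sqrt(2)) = u^3 - u^2 + 6*sqrt(2)*u^2 - 6*sqrt(2)*u + 10*u - 10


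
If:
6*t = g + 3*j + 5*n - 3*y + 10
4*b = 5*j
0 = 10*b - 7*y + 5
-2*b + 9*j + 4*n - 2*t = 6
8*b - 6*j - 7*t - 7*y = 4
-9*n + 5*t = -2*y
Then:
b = 178/197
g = -15122/985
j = 712/985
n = -149/197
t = -2131/985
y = 395/197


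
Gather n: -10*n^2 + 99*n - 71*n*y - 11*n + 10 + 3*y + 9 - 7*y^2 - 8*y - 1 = -10*n^2 + n*(88 - 71*y) - 7*y^2 - 5*y + 18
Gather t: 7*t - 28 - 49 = 7*t - 77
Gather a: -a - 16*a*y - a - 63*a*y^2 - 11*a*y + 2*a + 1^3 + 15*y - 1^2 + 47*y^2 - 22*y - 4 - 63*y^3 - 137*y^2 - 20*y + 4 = a*(-63*y^2 - 27*y) - 63*y^3 - 90*y^2 - 27*y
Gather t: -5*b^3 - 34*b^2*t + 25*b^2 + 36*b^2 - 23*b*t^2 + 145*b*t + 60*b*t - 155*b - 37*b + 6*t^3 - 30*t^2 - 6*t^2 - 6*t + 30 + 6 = -5*b^3 + 61*b^2 - 192*b + 6*t^3 + t^2*(-23*b - 36) + t*(-34*b^2 + 205*b - 6) + 36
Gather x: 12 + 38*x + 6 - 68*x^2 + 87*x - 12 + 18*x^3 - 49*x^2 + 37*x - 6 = 18*x^3 - 117*x^2 + 162*x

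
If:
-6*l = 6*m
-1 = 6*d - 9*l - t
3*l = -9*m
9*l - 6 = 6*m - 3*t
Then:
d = 1/6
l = 0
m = 0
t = 2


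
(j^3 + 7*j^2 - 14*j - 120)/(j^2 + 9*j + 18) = (j^2 + j - 20)/(j + 3)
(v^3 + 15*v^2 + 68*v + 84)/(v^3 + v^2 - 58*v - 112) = (v + 6)/(v - 8)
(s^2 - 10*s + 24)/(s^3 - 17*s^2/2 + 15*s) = 2*(s - 4)/(s*(2*s - 5))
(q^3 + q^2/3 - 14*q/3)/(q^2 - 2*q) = q + 7/3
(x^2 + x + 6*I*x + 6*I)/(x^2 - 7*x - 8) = (x + 6*I)/(x - 8)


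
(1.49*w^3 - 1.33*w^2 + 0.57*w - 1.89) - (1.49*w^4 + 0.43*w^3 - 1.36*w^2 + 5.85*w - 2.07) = -1.49*w^4 + 1.06*w^3 + 0.03*w^2 - 5.28*w + 0.18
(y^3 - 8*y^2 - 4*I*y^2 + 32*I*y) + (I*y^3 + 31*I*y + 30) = y^3 + I*y^3 - 8*y^2 - 4*I*y^2 + 63*I*y + 30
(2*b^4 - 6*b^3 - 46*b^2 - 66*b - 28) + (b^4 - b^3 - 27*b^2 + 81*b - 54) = 3*b^4 - 7*b^3 - 73*b^2 + 15*b - 82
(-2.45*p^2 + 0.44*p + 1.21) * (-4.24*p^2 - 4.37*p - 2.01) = 10.388*p^4 + 8.8409*p^3 - 2.1287*p^2 - 6.1721*p - 2.4321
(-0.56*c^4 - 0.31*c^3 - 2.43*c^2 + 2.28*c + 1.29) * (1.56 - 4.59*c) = 2.5704*c^5 + 0.5493*c^4 + 10.6701*c^3 - 14.256*c^2 - 2.3643*c + 2.0124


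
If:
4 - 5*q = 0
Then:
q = 4/5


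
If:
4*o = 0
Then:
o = 0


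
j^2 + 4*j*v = j*(j + 4*v)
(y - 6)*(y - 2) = y^2 - 8*y + 12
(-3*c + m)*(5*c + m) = -15*c^2 + 2*c*m + m^2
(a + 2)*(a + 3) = a^2 + 5*a + 6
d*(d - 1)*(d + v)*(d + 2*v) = d^4 + 3*d^3*v - d^3 + 2*d^2*v^2 - 3*d^2*v - 2*d*v^2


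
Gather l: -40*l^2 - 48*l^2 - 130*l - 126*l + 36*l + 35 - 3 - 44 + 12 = -88*l^2 - 220*l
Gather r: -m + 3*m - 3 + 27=2*m + 24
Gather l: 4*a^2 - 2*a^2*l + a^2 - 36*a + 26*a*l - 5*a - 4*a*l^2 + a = 5*a^2 - 4*a*l^2 - 40*a + l*(-2*a^2 + 26*a)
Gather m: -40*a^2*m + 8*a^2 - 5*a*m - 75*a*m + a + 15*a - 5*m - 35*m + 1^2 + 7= 8*a^2 + 16*a + m*(-40*a^2 - 80*a - 40) + 8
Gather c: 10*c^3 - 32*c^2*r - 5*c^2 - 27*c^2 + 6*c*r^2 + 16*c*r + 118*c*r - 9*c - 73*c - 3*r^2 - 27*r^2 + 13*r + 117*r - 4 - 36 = 10*c^3 + c^2*(-32*r - 32) + c*(6*r^2 + 134*r - 82) - 30*r^2 + 130*r - 40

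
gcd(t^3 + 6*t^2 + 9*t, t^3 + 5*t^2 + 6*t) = t^2 + 3*t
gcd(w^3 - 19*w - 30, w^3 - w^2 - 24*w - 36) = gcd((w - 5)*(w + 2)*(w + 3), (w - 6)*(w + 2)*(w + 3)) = w^2 + 5*w + 6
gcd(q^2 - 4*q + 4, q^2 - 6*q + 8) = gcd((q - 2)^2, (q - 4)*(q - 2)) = q - 2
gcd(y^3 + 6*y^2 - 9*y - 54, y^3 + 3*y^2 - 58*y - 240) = y + 6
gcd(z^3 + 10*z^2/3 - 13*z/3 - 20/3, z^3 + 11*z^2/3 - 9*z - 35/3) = z + 1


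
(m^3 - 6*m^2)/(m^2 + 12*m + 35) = m^2*(m - 6)/(m^2 + 12*m + 35)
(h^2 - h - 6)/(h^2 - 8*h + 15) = (h + 2)/(h - 5)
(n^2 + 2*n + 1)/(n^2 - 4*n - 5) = (n + 1)/(n - 5)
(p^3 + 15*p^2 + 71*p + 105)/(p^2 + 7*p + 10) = (p^2 + 10*p + 21)/(p + 2)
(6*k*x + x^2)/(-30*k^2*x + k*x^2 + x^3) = 1/(-5*k + x)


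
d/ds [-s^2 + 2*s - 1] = 2 - 2*s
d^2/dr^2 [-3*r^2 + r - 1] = -6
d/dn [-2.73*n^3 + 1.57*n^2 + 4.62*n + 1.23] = -8.19*n^2 + 3.14*n + 4.62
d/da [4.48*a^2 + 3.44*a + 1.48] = 8.96*a + 3.44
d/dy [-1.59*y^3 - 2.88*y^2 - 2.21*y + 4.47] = -4.77*y^2 - 5.76*y - 2.21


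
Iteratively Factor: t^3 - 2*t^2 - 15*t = (t + 3)*(t^2 - 5*t) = (t - 5)*(t + 3)*(t)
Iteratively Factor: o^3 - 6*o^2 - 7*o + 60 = (o + 3)*(o^2 - 9*o + 20) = (o - 4)*(o + 3)*(o - 5)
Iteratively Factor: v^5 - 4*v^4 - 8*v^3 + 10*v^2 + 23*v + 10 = (v + 1)*(v^4 - 5*v^3 - 3*v^2 + 13*v + 10) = (v - 2)*(v + 1)*(v^3 - 3*v^2 - 9*v - 5) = (v - 2)*(v + 1)^2*(v^2 - 4*v - 5) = (v - 2)*(v + 1)^3*(v - 5)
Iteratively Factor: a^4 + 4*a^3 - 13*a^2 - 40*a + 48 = (a + 4)*(a^3 - 13*a + 12) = (a - 3)*(a + 4)*(a^2 + 3*a - 4) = (a - 3)*(a + 4)^2*(a - 1)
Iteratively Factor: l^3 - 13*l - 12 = (l + 3)*(l^2 - 3*l - 4) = (l - 4)*(l + 3)*(l + 1)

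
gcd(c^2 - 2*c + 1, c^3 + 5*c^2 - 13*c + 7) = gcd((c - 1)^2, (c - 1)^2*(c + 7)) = c^2 - 2*c + 1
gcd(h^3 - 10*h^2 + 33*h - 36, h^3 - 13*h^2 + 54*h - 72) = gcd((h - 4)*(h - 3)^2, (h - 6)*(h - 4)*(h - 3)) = h^2 - 7*h + 12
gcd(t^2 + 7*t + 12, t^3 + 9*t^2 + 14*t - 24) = t + 4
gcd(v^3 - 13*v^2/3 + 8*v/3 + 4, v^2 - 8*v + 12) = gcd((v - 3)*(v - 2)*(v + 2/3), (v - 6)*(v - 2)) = v - 2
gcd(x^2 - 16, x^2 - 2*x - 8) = x - 4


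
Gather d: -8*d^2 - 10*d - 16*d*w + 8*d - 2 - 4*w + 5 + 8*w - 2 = -8*d^2 + d*(-16*w - 2) + 4*w + 1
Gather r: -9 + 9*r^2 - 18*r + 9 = 9*r^2 - 18*r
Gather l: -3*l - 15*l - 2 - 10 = -18*l - 12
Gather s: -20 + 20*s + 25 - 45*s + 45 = 50 - 25*s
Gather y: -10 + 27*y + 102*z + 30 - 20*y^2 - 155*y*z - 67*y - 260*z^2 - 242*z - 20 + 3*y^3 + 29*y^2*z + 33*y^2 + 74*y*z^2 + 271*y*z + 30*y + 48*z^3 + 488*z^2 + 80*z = 3*y^3 + y^2*(29*z + 13) + y*(74*z^2 + 116*z - 10) + 48*z^3 + 228*z^2 - 60*z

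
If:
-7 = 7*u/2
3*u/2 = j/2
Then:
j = -6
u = -2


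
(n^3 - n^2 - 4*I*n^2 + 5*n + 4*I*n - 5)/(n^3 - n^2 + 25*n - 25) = (n + I)/(n + 5*I)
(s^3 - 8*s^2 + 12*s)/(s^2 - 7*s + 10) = s*(s - 6)/(s - 5)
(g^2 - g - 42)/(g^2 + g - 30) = (g - 7)/(g - 5)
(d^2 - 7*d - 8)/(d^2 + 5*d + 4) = (d - 8)/(d + 4)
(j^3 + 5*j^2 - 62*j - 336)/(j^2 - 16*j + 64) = (j^2 + 13*j + 42)/(j - 8)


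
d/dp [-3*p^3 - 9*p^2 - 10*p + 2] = -9*p^2 - 18*p - 10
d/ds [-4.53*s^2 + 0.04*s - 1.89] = 0.04 - 9.06*s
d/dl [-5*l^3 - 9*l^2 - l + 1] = -15*l^2 - 18*l - 1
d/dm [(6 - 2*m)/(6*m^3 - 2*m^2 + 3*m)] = 2*(12*m^3 - 56*m^2 + 12*m - 9)/(m^2*(36*m^4 - 24*m^3 + 40*m^2 - 12*m + 9))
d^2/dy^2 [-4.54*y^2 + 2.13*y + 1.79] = -9.08000000000000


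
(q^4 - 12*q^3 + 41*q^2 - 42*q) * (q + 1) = q^5 - 11*q^4 + 29*q^3 - q^2 - 42*q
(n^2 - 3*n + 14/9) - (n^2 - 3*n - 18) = 176/9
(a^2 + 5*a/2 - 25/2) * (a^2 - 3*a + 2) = a^4 - a^3/2 - 18*a^2 + 85*a/2 - 25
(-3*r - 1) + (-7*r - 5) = -10*r - 6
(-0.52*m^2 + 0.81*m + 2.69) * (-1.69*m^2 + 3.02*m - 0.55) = 0.8788*m^4 - 2.9393*m^3 - 1.8139*m^2 + 7.6783*m - 1.4795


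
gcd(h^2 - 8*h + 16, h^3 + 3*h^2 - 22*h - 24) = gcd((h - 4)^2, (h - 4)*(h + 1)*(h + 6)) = h - 4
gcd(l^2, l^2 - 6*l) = l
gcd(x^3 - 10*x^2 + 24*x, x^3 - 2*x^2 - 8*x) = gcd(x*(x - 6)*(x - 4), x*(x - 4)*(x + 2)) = x^2 - 4*x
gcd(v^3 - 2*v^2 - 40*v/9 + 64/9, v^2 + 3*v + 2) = v + 2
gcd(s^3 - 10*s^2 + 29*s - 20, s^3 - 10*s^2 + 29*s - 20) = s^3 - 10*s^2 + 29*s - 20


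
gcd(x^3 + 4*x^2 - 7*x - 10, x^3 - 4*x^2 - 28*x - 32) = 1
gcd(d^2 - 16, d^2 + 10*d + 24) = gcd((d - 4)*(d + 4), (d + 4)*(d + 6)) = d + 4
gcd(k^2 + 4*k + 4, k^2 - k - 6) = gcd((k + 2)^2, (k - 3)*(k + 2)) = k + 2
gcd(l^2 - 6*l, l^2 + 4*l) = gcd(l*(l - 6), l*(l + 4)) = l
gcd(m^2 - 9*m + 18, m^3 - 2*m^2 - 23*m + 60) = m - 3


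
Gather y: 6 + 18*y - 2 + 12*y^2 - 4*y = 12*y^2 + 14*y + 4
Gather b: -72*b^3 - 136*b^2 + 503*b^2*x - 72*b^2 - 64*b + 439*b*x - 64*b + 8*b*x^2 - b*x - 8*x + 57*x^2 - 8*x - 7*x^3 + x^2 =-72*b^3 + b^2*(503*x - 208) + b*(8*x^2 + 438*x - 128) - 7*x^3 + 58*x^2 - 16*x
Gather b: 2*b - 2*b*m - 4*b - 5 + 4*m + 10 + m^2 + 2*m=b*(-2*m - 2) + m^2 + 6*m + 5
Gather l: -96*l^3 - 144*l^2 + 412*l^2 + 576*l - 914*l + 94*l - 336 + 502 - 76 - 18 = -96*l^3 + 268*l^2 - 244*l + 72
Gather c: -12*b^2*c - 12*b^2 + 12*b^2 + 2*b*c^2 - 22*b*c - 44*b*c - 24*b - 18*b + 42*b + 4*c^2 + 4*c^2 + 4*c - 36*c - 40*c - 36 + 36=c^2*(2*b + 8) + c*(-12*b^2 - 66*b - 72)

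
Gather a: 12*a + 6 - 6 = 12*a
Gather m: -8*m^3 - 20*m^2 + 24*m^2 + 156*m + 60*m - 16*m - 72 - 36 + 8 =-8*m^3 + 4*m^2 + 200*m - 100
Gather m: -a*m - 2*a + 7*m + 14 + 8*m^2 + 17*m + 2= -2*a + 8*m^2 + m*(24 - a) + 16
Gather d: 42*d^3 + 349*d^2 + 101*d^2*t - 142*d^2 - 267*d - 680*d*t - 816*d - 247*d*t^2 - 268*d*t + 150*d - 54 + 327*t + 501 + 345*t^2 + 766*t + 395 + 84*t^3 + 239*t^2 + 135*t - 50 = 42*d^3 + d^2*(101*t + 207) + d*(-247*t^2 - 948*t - 933) + 84*t^3 + 584*t^2 + 1228*t + 792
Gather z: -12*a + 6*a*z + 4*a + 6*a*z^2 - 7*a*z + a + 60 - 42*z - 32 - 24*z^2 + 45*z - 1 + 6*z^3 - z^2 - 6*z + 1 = -7*a + 6*z^3 + z^2*(6*a - 25) + z*(-a - 3) + 28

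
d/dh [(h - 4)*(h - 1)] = 2*h - 5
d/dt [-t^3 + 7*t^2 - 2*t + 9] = -3*t^2 + 14*t - 2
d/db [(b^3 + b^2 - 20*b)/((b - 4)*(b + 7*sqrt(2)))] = (b^2 + 14*sqrt(2)*b + 35*sqrt(2))/(b^2 + 14*sqrt(2)*b + 98)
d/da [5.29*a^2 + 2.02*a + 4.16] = 10.58*a + 2.02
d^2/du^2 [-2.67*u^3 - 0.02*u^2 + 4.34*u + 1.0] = -16.02*u - 0.04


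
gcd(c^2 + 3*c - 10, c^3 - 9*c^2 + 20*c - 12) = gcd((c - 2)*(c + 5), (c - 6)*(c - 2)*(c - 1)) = c - 2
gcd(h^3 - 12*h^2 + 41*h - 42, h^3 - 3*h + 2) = 1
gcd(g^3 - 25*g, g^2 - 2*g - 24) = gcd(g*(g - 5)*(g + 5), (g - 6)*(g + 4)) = 1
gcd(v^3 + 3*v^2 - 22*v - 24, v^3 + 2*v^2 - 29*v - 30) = v^2 + 7*v + 6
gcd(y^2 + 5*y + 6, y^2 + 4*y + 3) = y + 3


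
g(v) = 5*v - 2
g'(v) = 5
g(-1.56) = -9.80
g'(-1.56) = 5.00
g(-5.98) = -31.90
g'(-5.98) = 5.00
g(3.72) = 16.60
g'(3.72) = 5.00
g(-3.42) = -19.10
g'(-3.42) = 5.00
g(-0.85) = -6.25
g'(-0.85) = 5.00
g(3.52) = 15.60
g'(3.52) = 5.00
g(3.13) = 13.65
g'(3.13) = 5.00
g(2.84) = 12.20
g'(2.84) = 5.00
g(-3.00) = -17.00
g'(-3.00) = 5.00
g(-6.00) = -32.00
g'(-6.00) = 5.00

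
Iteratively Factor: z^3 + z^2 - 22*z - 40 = (z + 4)*(z^2 - 3*z - 10) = (z - 5)*(z + 4)*(z + 2)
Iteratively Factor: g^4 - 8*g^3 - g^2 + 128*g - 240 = (g - 4)*(g^3 - 4*g^2 - 17*g + 60) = (g - 4)*(g + 4)*(g^2 - 8*g + 15) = (g - 4)*(g - 3)*(g + 4)*(g - 5)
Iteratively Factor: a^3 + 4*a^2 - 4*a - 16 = (a + 2)*(a^2 + 2*a - 8) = (a + 2)*(a + 4)*(a - 2)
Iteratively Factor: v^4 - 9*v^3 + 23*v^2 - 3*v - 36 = (v - 4)*(v^3 - 5*v^2 + 3*v + 9) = (v - 4)*(v - 3)*(v^2 - 2*v - 3) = (v - 4)*(v - 3)*(v + 1)*(v - 3)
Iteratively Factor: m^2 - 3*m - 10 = (m - 5)*(m + 2)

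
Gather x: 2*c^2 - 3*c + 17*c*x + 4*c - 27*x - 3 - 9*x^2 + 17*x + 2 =2*c^2 + c - 9*x^2 + x*(17*c - 10) - 1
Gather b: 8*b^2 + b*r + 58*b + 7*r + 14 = 8*b^2 + b*(r + 58) + 7*r + 14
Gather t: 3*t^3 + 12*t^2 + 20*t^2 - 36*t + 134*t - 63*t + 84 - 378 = 3*t^3 + 32*t^2 + 35*t - 294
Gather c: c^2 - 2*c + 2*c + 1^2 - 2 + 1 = c^2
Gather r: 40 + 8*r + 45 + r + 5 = 9*r + 90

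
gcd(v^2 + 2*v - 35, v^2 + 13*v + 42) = v + 7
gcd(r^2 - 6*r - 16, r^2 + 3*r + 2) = r + 2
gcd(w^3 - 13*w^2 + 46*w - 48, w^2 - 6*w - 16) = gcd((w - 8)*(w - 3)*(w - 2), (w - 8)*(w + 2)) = w - 8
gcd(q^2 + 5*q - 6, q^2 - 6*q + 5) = q - 1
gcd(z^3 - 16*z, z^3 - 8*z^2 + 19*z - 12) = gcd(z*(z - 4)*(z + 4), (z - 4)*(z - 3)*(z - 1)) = z - 4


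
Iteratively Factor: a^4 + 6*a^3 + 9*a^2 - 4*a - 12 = (a + 2)*(a^3 + 4*a^2 + a - 6) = (a + 2)^2*(a^2 + 2*a - 3) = (a + 2)^2*(a + 3)*(a - 1)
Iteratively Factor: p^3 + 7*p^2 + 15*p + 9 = (p + 1)*(p^2 + 6*p + 9) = (p + 1)*(p + 3)*(p + 3)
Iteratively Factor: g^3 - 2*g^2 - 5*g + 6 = (g - 1)*(g^2 - g - 6) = (g - 3)*(g - 1)*(g + 2)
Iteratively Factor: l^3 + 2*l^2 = (l + 2)*(l^2) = l*(l + 2)*(l)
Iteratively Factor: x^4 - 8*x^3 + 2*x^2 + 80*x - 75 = (x + 3)*(x^3 - 11*x^2 + 35*x - 25) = (x - 5)*(x + 3)*(x^2 - 6*x + 5) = (x - 5)^2*(x + 3)*(x - 1)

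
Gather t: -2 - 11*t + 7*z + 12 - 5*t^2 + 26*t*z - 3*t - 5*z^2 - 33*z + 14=-5*t^2 + t*(26*z - 14) - 5*z^2 - 26*z + 24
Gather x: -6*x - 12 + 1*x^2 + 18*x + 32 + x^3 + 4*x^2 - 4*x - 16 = x^3 + 5*x^2 + 8*x + 4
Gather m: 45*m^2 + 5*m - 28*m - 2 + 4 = 45*m^2 - 23*m + 2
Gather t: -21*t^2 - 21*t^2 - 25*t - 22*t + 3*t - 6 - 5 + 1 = -42*t^2 - 44*t - 10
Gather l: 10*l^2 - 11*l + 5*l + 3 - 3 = 10*l^2 - 6*l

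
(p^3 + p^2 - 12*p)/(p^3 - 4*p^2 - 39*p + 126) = p*(p + 4)/(p^2 - p - 42)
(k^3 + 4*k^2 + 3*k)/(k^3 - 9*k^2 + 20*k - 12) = k*(k^2 + 4*k + 3)/(k^3 - 9*k^2 + 20*k - 12)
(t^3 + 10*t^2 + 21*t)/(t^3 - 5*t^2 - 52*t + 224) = t*(t + 3)/(t^2 - 12*t + 32)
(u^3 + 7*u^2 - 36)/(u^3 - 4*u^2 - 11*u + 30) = (u + 6)/(u - 5)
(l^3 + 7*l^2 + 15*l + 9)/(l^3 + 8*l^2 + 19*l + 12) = (l + 3)/(l + 4)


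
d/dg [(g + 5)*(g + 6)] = 2*g + 11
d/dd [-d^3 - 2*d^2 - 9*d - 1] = -3*d^2 - 4*d - 9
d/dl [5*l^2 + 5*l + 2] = 10*l + 5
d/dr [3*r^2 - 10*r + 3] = 6*r - 10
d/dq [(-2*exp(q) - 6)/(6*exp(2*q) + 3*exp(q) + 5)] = (12*exp(2*q) + 72*exp(q) + 8)*exp(q)/(36*exp(4*q) + 36*exp(3*q) + 69*exp(2*q) + 30*exp(q) + 25)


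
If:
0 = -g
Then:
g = 0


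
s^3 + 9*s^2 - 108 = (s - 3)*(s + 6)^2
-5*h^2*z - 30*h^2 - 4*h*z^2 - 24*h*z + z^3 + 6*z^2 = (-5*h + z)*(h + z)*(z + 6)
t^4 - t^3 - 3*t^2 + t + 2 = (t - 2)*(t - 1)*(t + 1)^2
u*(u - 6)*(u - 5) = u^3 - 11*u^2 + 30*u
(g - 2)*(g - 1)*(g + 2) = g^3 - g^2 - 4*g + 4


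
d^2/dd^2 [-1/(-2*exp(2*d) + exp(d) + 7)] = ((1 - 8*exp(d))*(-2*exp(2*d) + exp(d) + 7) - 2*(4*exp(d) - 1)^2*exp(d))*exp(d)/(-2*exp(2*d) + exp(d) + 7)^3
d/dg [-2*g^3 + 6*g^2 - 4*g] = -6*g^2 + 12*g - 4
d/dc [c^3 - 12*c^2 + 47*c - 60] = 3*c^2 - 24*c + 47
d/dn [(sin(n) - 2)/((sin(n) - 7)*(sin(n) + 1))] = (4*sin(n) + cos(n)^2 - 20)*cos(n)/((sin(n) - 7)^2*(sin(n) + 1)^2)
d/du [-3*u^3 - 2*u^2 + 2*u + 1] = -9*u^2 - 4*u + 2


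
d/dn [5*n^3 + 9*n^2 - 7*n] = 15*n^2 + 18*n - 7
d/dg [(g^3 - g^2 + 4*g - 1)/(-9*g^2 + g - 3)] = (-9*g^4 + 2*g^3 + 26*g^2 - 12*g - 11)/(81*g^4 - 18*g^3 + 55*g^2 - 6*g + 9)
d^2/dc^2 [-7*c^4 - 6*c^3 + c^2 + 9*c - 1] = -84*c^2 - 36*c + 2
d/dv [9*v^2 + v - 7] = 18*v + 1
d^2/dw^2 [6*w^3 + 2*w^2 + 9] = 36*w + 4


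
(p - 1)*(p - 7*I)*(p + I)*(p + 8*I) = p^4 - p^3 + 2*I*p^3 + 55*p^2 - 2*I*p^2 - 55*p + 56*I*p - 56*I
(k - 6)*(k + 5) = k^2 - k - 30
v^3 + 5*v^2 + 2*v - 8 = (v - 1)*(v + 2)*(v + 4)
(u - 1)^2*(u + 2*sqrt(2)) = u^3 - 2*u^2 + 2*sqrt(2)*u^2 - 4*sqrt(2)*u + u + 2*sqrt(2)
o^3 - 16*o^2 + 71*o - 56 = (o - 8)*(o - 7)*(o - 1)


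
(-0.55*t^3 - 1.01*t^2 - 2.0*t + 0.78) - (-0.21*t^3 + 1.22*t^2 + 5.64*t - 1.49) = -0.34*t^3 - 2.23*t^2 - 7.64*t + 2.27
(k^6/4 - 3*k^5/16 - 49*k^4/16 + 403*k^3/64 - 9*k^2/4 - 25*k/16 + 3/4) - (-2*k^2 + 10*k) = k^6/4 - 3*k^5/16 - 49*k^4/16 + 403*k^3/64 - k^2/4 - 185*k/16 + 3/4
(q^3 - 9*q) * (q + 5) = q^4 + 5*q^3 - 9*q^2 - 45*q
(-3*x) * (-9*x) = 27*x^2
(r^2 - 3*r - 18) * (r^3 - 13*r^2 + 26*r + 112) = r^5 - 16*r^4 + 47*r^3 + 268*r^2 - 804*r - 2016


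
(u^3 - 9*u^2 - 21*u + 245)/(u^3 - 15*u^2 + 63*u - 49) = (u + 5)/(u - 1)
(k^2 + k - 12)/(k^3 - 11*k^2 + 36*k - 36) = (k + 4)/(k^2 - 8*k + 12)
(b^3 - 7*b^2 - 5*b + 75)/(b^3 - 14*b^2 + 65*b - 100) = (b + 3)/(b - 4)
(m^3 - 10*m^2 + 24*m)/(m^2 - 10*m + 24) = m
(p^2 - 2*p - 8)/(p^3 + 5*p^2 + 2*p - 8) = (p - 4)/(p^2 + 3*p - 4)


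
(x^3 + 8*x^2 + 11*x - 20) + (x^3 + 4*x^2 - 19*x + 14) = 2*x^3 + 12*x^2 - 8*x - 6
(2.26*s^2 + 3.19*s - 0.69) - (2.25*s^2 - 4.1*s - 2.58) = 0.00999999999999979*s^2 + 7.29*s + 1.89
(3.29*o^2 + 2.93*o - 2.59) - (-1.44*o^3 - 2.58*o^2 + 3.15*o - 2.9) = 1.44*o^3 + 5.87*o^2 - 0.22*o + 0.31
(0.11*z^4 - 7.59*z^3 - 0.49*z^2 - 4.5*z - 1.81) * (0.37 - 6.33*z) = -0.6963*z^5 + 48.0854*z^4 + 0.2934*z^3 + 28.3037*z^2 + 9.7923*z - 0.6697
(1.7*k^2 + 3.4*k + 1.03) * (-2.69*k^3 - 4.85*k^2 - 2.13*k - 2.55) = -4.573*k^5 - 17.391*k^4 - 22.8817*k^3 - 16.5725*k^2 - 10.8639*k - 2.6265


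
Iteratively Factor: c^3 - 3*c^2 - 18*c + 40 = (c + 4)*(c^2 - 7*c + 10) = (c - 5)*(c + 4)*(c - 2)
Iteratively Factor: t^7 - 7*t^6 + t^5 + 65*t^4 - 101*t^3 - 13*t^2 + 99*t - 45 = (t - 1)*(t^6 - 6*t^5 - 5*t^4 + 60*t^3 - 41*t^2 - 54*t + 45) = (t - 1)^2*(t^5 - 5*t^4 - 10*t^3 + 50*t^2 + 9*t - 45) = (t - 1)^3*(t^4 - 4*t^3 - 14*t^2 + 36*t + 45) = (t - 3)*(t - 1)^3*(t^3 - t^2 - 17*t - 15) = (t - 5)*(t - 3)*(t - 1)^3*(t^2 + 4*t + 3) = (t - 5)*(t - 3)*(t - 1)^3*(t + 1)*(t + 3)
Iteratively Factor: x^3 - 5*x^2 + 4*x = (x - 1)*(x^2 - 4*x) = x*(x - 1)*(x - 4)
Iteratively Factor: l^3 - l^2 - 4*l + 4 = (l + 2)*(l^2 - 3*l + 2) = (l - 1)*(l + 2)*(l - 2)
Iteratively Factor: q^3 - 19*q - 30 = (q - 5)*(q^2 + 5*q + 6) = (q - 5)*(q + 3)*(q + 2)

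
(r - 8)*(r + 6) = r^2 - 2*r - 48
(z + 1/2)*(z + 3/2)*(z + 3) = z^3 + 5*z^2 + 27*z/4 + 9/4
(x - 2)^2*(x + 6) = x^3 + 2*x^2 - 20*x + 24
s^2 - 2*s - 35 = (s - 7)*(s + 5)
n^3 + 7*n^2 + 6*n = n*(n + 1)*(n + 6)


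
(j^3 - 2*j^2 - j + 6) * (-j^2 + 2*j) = -j^5 + 4*j^4 - 3*j^3 - 8*j^2 + 12*j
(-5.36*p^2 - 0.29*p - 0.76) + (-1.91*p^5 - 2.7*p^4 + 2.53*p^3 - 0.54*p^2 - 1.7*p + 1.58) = -1.91*p^5 - 2.7*p^4 + 2.53*p^3 - 5.9*p^2 - 1.99*p + 0.82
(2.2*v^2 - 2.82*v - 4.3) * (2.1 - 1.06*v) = -2.332*v^3 + 7.6092*v^2 - 1.364*v - 9.03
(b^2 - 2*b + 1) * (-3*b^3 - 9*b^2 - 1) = -3*b^5 - 3*b^4 + 15*b^3 - 10*b^2 + 2*b - 1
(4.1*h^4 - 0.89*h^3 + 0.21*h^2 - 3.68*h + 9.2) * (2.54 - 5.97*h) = -24.477*h^5 + 15.7273*h^4 - 3.5143*h^3 + 22.503*h^2 - 64.2712*h + 23.368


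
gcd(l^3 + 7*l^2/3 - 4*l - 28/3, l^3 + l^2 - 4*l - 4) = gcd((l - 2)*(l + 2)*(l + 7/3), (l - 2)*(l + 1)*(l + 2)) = l^2 - 4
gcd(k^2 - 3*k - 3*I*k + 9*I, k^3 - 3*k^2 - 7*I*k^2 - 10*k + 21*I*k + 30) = k - 3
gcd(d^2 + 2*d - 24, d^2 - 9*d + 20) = d - 4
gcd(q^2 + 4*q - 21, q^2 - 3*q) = q - 3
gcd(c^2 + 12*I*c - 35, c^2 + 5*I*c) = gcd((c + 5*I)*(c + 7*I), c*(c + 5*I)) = c + 5*I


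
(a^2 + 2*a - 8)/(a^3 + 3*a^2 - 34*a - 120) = (a - 2)/(a^2 - a - 30)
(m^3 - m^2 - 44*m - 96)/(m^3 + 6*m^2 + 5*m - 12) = (m - 8)/(m - 1)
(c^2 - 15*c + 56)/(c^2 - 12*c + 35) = (c - 8)/(c - 5)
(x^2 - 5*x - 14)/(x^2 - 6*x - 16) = (x - 7)/(x - 8)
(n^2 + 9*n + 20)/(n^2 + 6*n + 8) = (n + 5)/(n + 2)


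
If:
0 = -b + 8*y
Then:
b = 8*y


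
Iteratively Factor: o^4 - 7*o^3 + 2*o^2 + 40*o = (o - 5)*(o^3 - 2*o^2 - 8*o) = (o - 5)*(o - 4)*(o^2 + 2*o) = o*(o - 5)*(o - 4)*(o + 2)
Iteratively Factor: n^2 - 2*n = (n - 2)*(n)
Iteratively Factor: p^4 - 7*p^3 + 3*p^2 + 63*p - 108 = (p + 3)*(p^3 - 10*p^2 + 33*p - 36) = (p - 4)*(p + 3)*(p^2 - 6*p + 9) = (p - 4)*(p - 3)*(p + 3)*(p - 3)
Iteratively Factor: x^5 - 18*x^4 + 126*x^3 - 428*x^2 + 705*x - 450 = (x - 3)*(x^4 - 15*x^3 + 81*x^2 - 185*x + 150) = (x - 5)*(x - 3)*(x^3 - 10*x^2 + 31*x - 30) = (x - 5)*(x - 3)*(x - 2)*(x^2 - 8*x + 15) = (x - 5)^2*(x - 3)*(x - 2)*(x - 3)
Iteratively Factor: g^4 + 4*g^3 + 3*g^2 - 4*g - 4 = (g + 1)*(g^3 + 3*g^2 - 4) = (g + 1)*(g + 2)*(g^2 + g - 2) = (g - 1)*(g + 1)*(g + 2)*(g + 2)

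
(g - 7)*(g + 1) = g^2 - 6*g - 7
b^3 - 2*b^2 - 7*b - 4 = (b - 4)*(b + 1)^2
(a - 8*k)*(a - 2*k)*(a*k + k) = a^3*k - 10*a^2*k^2 + a^2*k + 16*a*k^3 - 10*a*k^2 + 16*k^3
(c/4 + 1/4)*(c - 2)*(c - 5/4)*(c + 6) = c^4/4 + 15*c^3/16 - 57*c^2/16 - c/2 + 15/4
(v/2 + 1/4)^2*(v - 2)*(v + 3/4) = v^4/4 - v^3/16 - 5*v^2/8 - 29*v/64 - 3/32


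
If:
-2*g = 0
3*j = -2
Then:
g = 0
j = -2/3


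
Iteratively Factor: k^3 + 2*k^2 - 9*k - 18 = (k + 3)*(k^2 - k - 6) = (k - 3)*(k + 3)*(k + 2)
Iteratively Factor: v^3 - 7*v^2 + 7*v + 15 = (v - 3)*(v^2 - 4*v - 5) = (v - 3)*(v + 1)*(v - 5)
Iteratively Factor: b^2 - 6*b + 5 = (b - 5)*(b - 1)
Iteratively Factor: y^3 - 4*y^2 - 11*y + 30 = (y + 3)*(y^2 - 7*y + 10) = (y - 2)*(y + 3)*(y - 5)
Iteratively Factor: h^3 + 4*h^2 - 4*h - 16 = (h + 2)*(h^2 + 2*h - 8) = (h + 2)*(h + 4)*(h - 2)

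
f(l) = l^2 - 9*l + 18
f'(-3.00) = -15.00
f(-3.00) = 54.00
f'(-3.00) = -15.00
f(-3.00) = 54.00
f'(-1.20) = -11.40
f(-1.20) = 30.24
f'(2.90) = -3.20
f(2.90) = 0.31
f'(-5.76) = -20.52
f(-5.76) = 103.02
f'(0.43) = -8.14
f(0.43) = 14.31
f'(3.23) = -2.54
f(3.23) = -0.64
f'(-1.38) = -11.76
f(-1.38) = 32.32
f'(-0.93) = -10.86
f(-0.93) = 27.23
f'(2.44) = -4.12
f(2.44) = 1.99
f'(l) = 2*l - 9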